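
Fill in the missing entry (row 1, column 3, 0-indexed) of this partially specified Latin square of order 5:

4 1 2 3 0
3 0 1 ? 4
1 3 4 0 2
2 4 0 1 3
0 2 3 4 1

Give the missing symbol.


Row 1 contains symbols [0, 1, 3, 4] — missing [2].
Column 3 contains symbols [0, 1, 3, 4] — missing [2].
The missing symbol must appear in both missing sets; intersection = [2].
Therefore the hidden value is 2.

Missing value = 2.


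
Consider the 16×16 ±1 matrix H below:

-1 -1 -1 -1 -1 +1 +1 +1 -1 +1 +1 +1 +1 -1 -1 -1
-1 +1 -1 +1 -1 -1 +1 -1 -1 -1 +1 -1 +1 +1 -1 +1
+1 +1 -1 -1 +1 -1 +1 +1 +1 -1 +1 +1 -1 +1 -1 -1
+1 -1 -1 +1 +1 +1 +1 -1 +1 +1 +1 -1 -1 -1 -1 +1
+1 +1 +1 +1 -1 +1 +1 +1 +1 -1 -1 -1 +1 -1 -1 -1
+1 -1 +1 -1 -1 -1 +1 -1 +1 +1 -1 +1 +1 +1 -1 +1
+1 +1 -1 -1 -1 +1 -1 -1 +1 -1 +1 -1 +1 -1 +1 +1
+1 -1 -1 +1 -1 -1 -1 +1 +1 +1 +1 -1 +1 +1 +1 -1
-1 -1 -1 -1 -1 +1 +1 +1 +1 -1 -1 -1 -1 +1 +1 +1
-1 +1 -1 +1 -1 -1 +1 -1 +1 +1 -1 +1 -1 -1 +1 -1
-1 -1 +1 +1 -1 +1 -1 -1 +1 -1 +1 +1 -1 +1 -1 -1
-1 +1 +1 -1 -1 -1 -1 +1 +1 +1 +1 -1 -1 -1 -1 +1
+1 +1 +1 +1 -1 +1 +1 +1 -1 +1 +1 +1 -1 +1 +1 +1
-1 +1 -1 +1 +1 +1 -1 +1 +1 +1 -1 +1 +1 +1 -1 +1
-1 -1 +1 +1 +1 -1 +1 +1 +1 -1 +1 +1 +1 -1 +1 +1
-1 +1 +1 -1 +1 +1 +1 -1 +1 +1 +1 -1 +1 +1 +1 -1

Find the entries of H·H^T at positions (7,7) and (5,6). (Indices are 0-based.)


Row 5 of H: [1, -1, 1, -1, -1, -1, 1, -1, 1, 1, -1, 1, 1, 1, -1, 1].
Row 6 of H: [1, 1, -1, -1, -1, 1, -1, -1, 1, -1, 1, -1, 1, -1, 1, 1].
Row 7 of H: [1, -1, -1, 1, -1, -1, -1, 1, 1, 1, 1, -1, 1, 1, 1, -1].
(H·H^T)[7][7] = Σ_j H[7][j]·H[7][j] = (1)² + (-1)² + (-1)² + (1)² + (-1)² + (-1)² + (-1)² + (1)² + (1)² + (1)² + (1)² + (-1)² + (1)² + (1)² + (1)² + (-1)² = 1 + 1 + 1 + 1 + 1 + 1 + 1 + 1 + 1 + 1 + 1 + 1 + 1 + 1 + 1 + 1 = 16.
(H·H^T)[5][6] = Σ_j H[5][j]·H[6][j] = (1)·(1) + (-1)·(1) + (1)·(-1) + (-1)·(-1) + (-1)·(-1) + (-1)·(1) + (1)·(-1) + (-1)·(-1) + (1)·(1) + (1)·(-1) + (-1)·(1) + (1)·(-1) + (1)·(1) + (1)·(-1) + (-1)·(1) + (1)·(1) = 1 + -1 + -1 + 1 + 1 + -1 + -1 + 1 + 1 + -1 + -1 + -1 + 1 + -1 + -1 + 1 = -2.
Rows 5 and 6 are not orthogonal (dot product = -2 ≠ 0), so H is not a Hadamard matrix.

(7,7) entry = 16; (5,6) entry = -2.


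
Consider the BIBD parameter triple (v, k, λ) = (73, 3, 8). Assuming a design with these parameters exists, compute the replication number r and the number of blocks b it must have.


Any 2-(v, k, λ) BIBD satisfies two necessary conditions:
  (i)  Each point sits in r blocks, and counting incidences through any fixed point gives r(k − 1) = λ(v − 1), so r = λ(v − 1)/(k − 1).
  (ii) Total incidences bk = vr, so b = vr/k.
Step 1: r = λ(v − 1)/(k − 1) = 8·(73 − 1)/(3 − 1) = 8·72/2 = 576/2 = 288.
Step 2: b = vr/k = 73·288/3 = 21024/3 = 7008.
Check integrality: r = 288 ∈ Z ✓, b = 7008 ∈ Z ✓.
(These identities are necessary conditions: they determine r and b for any design with these parameters, but do not by themselves prove that one exists.)

r = 288, b = 7008.


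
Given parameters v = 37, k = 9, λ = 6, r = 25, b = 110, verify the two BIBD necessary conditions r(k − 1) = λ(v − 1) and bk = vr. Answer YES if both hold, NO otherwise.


Condition (i): r(k − 1) = 25·8 = 200; λ(v − 1) = 6·36 = 216. Match? NO.
Condition (ii): bk = 110·9 = 990; vr = 37·25 = 925. Match? NO.
Both conditions hold? NO.

NO


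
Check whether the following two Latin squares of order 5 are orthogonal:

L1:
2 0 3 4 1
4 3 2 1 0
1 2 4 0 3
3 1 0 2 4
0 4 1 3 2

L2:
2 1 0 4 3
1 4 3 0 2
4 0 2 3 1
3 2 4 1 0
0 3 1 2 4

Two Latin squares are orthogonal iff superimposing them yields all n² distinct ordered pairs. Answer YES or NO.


Form the n² = 25 superimposed pairs (L1[i][j], L2[i][j]), row by row (rows and columns indexed from 0):
row 0: (2,2) (0,1) (3,0) (4,4) (1,3)
row 1: (4,1) (3,4) (2,3) (1,0) (0,2)
row 2: (1,4) (2,0) (4,2) (0,3) (3,1)
row 3: (3,3) (1,2) (0,4) (2,1) (4,0)
row 4: (0,0) (4,3) (1,1) (3,2) (2,4)
Orthogonality requires all 25 pairs distinct.
Check by first coordinate: for each symbol s of L1, list the L2 entries in the n cells where L1 = s; they must all differ.
  L1 = 0: L2 entries (in reading order) 1, 2, 3, 4, 0 — all 5 distinct ✓
  L1 = 1: L2 entries (in reading order) 3, 0, 4, 2, 1 — all 5 distinct ✓
  L1 = 2: L2 entries (in reading order) 2, 3, 0, 1, 4 — all 5 distinct ✓
  L1 = 3: L2 entries (in reading order) 0, 4, 1, 3, 2 — all 5 distinct ✓
  L1 = 4: L2 entries (in reading order) 4, 1, 2, 0, 3 — all 5 distinct ✓
Every symbol of L1 meets every symbol of L2 exactly once, so all 25 pairs are distinct (25 of 25).
Conclusion: YES.

YES


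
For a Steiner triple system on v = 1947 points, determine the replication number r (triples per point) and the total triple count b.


An STS(v) is a 2-(v, 3, 1) BIBD: block size k = 3, λ = 1.
Replication: r(k − 1) = λ(v − 1) ⇒ r·2 = 1947 − 1 = 1946 ⇒ r = 973.
Block count: bk = vr ⇒ b·3 = 1947·973 = 1894431 ⇒ b = 631477.

r = 973, b = 631477.


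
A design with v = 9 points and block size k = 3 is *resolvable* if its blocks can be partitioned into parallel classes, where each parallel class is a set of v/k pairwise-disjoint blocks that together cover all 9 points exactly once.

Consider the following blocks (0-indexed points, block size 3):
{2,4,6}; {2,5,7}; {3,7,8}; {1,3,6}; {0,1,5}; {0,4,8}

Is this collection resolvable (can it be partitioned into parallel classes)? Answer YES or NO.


v = 9, block size k = 3, number of blocks = 6.
For resolvability, blocks must partition into parallel classes of size v/k = 3.
Total blocks must therefore be a multiple of 3: 6 = 3·2 + 0 ⇒ divisible ✓.
Greedy packing gives 2 candidate class(es). Each should be a full parallel class (size 3, covers all 9 points).
  Class 1 (3 blocks): {2,4,6}; {3,7,8}; {0,1,5}. Points covered: [0, 1, 2, 3, 4, 5, 6, 7, 8].
  Class 2 (3 blocks): {2,5,7}; {1,3,6}; {0,4,8}. Points covered: [0, 1, 2, 3, 4, 5, 6, 7, 8].
All classes full (size 3)? YES. All classes cover every point? YES.
Resolvable? YES.

YES


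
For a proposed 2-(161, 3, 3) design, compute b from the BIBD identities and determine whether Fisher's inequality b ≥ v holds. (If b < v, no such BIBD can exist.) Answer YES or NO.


b = λv(v − 1)/(k(k − 1)) = 3·161·160/(3·2) = 77280/6 = 12880.
Compare with v = 161: b ≥ v, so Fisher's inequality holds.

YES


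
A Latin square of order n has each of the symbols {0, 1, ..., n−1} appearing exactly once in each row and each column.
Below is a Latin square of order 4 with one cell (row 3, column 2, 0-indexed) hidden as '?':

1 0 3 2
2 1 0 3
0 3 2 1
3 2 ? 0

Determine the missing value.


Row 3 contains symbols [0, 2, 3] — missing [1].
Column 2 contains symbols [0, 2, 3] — missing [1].
The missing symbol must appear in both missing sets; intersection = [1].
Therefore the hidden value is 1.

Missing value = 1.


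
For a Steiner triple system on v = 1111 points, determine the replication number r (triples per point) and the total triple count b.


An STS(v) is a 2-(v, 3, 1) BIBD: block size k = 3, λ = 1.
Replication: r(k − 1) = λ(v − 1) ⇒ r·2 = 1111 − 1 = 1110 ⇒ r = 555.
Block count: bk = vr ⇒ b·3 = 1111·555 = 616605 ⇒ b = 205535.
(Check via b = v(v − 1)/6 = 1111·1110/6 = 1233210/6 = 205535.)

r = 555, b = 205535.


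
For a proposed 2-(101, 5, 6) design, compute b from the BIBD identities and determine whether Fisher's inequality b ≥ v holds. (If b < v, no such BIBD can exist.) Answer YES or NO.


b = λv(v − 1)/(k(k − 1)) = 6·101·100/(5·4) = 60600/20 = 3030.
Compare with v = 101: b ≥ v, so Fisher's inequality holds.

YES


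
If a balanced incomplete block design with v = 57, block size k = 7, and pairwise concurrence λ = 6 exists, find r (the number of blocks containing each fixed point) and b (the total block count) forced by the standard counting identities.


Any 2-(v, k, λ) BIBD satisfies two necessary conditions:
  (i)  Each point sits in r blocks, and counting incidences through any fixed point gives r(k − 1) = λ(v − 1), so r = λ(v − 1)/(k − 1).
  (ii) Total incidences bk = vr, so b = vr/k.
Step 1: r = λ(v − 1)/(k − 1) = 6·(57 − 1)/(7 − 1) = 6·56/6 = 336/6 = 56.
Step 2: b = vr/k = 57·56/7 = 3192/7 = 456.
Check integrality: r = 56 ∈ Z ✓, b = 456 ∈ Z ✓.
(These identities are necessary conditions: they determine r and b for any design with these parameters, but do not by themselves prove that one exists.)

r = 56, b = 456.


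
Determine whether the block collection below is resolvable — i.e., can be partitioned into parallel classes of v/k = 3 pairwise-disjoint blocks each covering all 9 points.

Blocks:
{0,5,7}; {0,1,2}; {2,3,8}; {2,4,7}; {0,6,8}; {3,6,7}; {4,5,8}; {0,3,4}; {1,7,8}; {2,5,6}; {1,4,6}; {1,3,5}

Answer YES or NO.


v = 9, block size k = 3, number of blocks = 12.
For resolvability, blocks must partition into parallel classes of size v/k = 3.
Total blocks must therefore be a multiple of 3: 12 = 3·4 + 0 ⇒ divisible ✓.
Greedy packing gives 4 candidate class(es). Each should be a full parallel class (size 3, covers all 9 points).
  Class 1 (3 blocks): {0,5,7}; {2,3,8}; {1,4,6}. Points covered: [0, 1, 2, 3, 4, 5, 6, 7, 8].
  Class 2 (3 blocks): {0,1,2}; {3,6,7}; {4,5,8}. Points covered: [0, 1, 2, 3, 4, 5, 6, 7, 8].
  Class 3 (3 blocks): {2,4,7}; {0,6,8}; {1,3,5}. Points covered: [0, 1, 2, 3, 4, 5, 6, 7, 8].
  Class 4 (3 blocks): {0,3,4}; {1,7,8}; {2,5,6}. Points covered: [0, 1, 2, 3, 4, 5, 6, 7, 8].
All classes full (size 3)? YES. All classes cover every point? YES.
Resolvable? YES.

YES


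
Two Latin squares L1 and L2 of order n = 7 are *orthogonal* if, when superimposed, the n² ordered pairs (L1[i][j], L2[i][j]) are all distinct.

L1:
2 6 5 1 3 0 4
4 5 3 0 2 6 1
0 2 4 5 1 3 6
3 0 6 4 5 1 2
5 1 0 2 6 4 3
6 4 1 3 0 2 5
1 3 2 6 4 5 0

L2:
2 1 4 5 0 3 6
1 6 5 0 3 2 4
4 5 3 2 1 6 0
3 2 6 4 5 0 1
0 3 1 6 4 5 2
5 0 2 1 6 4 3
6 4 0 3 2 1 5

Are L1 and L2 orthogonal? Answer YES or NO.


Form the n² = 49 superimposed pairs (L1[i][j], L2[i][j]), row by row (rows and columns indexed from 0):
row 0: (2,2) (6,1) (5,4) (1,5) (3,0) (0,3) (4,6)
row 1: (4,1) (5,6) (3,5) (0,0) (2,3) (6,2) (1,4)
row 2: (0,4) (2,5) (4,3) (5,2) (1,1) (3,6) (6,0)
row 3: (3,3) (0,2) (6,6) (4,4) (5,5) (1,0) (2,1)
row 4: (5,0) (1,3) (0,1) (2,6) (6,4) (4,5) (3,2)
row 5: (6,5) (4,0) (1,2) (3,1) (0,6) (2,4) (5,3)
row 6: (1,6) (3,4) (2,0) (6,3) (4,2) (5,1) (0,5)
Orthogonality requires all 49 pairs distinct.
Check by first coordinate: for each symbol s of L1, list the L2 entries in the n cells where L1 = s; they must all differ.
  L1 = 0: L2 entries (in reading order) 3, 0, 4, 2, 1, 6, 5 — all 7 distinct ✓
  L1 = 1: L2 entries (in reading order) 5, 4, 1, 0, 3, 2, 6 — all 7 distinct ✓
  L1 = 2: L2 entries (in reading order) 2, 3, 5, 1, 6, 4, 0 — all 7 distinct ✓
  L1 = 3: L2 entries (in reading order) 0, 5, 6, 3, 2, 1, 4 — all 7 distinct ✓
  L1 = 4: L2 entries (in reading order) 6, 1, 3, 4, 5, 0, 2 — all 7 distinct ✓
  L1 = 5: L2 entries (in reading order) 4, 6, 2, 5, 0, 3, 1 — all 7 distinct ✓
  L1 = 6: L2 entries (in reading order) 1, 2, 0, 6, 4, 5, 3 — all 7 distinct ✓
Every symbol of L1 meets every symbol of L2 exactly once, so all 49 pairs are distinct (49 of 49).
Conclusion: YES.

YES


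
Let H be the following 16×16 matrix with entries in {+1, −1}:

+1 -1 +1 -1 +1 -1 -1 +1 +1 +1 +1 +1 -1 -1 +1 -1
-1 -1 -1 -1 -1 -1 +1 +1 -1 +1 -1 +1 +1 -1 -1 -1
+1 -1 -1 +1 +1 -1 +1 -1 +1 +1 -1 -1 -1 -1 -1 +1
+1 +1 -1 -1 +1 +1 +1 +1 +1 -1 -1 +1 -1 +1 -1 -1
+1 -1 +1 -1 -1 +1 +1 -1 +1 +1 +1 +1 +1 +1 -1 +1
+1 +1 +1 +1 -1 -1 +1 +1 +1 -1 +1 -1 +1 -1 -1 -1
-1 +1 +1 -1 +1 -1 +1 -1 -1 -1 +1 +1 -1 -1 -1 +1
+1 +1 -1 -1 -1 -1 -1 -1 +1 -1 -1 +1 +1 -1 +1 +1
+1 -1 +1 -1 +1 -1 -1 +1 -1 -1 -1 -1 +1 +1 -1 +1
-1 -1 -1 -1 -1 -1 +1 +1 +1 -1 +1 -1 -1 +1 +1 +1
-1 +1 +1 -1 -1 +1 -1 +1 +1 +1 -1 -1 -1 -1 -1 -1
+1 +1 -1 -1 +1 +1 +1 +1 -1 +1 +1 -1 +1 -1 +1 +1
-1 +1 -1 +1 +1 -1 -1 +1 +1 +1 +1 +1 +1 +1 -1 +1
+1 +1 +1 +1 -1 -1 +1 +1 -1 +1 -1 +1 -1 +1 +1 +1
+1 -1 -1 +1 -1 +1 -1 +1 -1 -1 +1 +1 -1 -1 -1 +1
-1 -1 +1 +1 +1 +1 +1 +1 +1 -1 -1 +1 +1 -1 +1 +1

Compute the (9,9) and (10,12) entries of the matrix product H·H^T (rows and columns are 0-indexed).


Row 9 of H: [-1, -1, -1, -1, -1, -1, 1, 1, 1, -1, 1, -1, -1, 1, 1, 1].
Row 10 of H: [-1, 1, 1, -1, -1, 1, -1, 1, 1, 1, -1, -1, -1, -1, -1, -1].
Row 12 of H: [-1, 1, -1, 1, 1, -1, -1, 1, 1, 1, 1, 1, 1, 1, -1, 1].
(H·H^T)[9][9] = Σ_j H[9][j]·H[9][j] = (-1)² + (-1)² + (-1)² + (-1)² + (-1)² + (-1)² + (1)² + (1)² + (1)² + (-1)² + (1)² + (-1)² + (-1)² + (1)² + (1)² + (1)² = 1 + 1 + 1 + 1 + 1 + 1 + 1 + 1 + 1 + 1 + 1 + 1 + 1 + 1 + 1 + 1 = 16.
(H·H^T)[10][12] = Σ_j H[10][j]·H[12][j] = (-1)·(-1) + (1)·(1) + (1)·(-1) + (-1)·(1) + (-1)·(1) + (1)·(-1) + (-1)·(-1) + (1)·(1) + (1)·(1) + (1)·(1) + (-1)·(1) + (-1)·(1) + (-1)·(1) + (-1)·(1) + (-1)·(-1) + (-1)·(1) = 1 + 1 + -1 + -1 + -1 + -1 + 1 + 1 + 1 + 1 + -1 + -1 + -1 + -1 + 1 + -1 = -2.
Rows 10 and 12 are not orthogonal (dot product = -2 ≠ 0), so H is not a Hadamard matrix.

(9,9) entry = 16; (10,12) entry = -2.


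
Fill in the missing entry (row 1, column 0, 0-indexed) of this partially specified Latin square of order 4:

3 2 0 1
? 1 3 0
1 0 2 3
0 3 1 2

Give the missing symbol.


Row 1 contains symbols [0, 1, 3] — missing [2].
Column 0 contains symbols [0, 1, 3] — missing [2].
The missing symbol must appear in both missing sets; intersection = [2].
Therefore the hidden value is 2.

Missing value = 2.


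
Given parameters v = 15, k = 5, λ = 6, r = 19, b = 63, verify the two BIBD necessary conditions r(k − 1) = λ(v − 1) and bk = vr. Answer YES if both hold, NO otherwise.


Condition (i): r(k − 1) = 19·4 = 76; λ(v − 1) = 6·14 = 84. Match? NO.
Condition (ii): bk = 63·5 = 315; vr = 15·19 = 285. Match? NO.
Both conditions hold? NO.

NO


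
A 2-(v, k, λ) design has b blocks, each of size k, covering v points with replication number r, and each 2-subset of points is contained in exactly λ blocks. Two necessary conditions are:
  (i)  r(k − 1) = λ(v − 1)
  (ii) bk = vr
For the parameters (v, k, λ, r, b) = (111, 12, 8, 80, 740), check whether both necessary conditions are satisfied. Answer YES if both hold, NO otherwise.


Condition (i): r(k − 1) = 80·11 = 880; λ(v − 1) = 8·110 = 880. Match? YES.
Condition (ii): bk = 740·12 = 8880; vr = 111·80 = 8880. Match? YES.
Both conditions hold? YES.

YES


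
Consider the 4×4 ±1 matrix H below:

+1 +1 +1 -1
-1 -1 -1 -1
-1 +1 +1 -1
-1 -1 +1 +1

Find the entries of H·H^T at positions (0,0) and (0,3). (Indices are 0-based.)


Row 0 of H: [1, 1, 1, -1].
Row 3 of H: [-1, -1, 1, 1].
(H·H^T)[0][0] = Σ_j H[0][j]·H[0][j] = (1)² + (1)² + (1)² + (-1)² = 1 + 1 + 1 + 1 = 4.
(H·H^T)[0][3] = Σ_j H[0][j]·H[3][j] = (1)·(-1) + (1)·(-1) + (1)·(1) + (-1)·(1) = -1 + -1 + 1 + -1 = -2.
Rows 0 and 3 are not orthogonal (dot product = -2 ≠ 0), so H is not a Hadamard matrix.

(0,0) entry = 4; (0,3) entry = -2.


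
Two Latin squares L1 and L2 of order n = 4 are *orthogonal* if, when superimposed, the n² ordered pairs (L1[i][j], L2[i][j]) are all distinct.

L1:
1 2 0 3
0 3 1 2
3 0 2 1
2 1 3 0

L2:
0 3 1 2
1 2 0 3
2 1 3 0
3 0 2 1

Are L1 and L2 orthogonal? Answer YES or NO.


Form the n² = 16 superimposed pairs (L1[i][j], L2[i][j]), row by row (rows and columns indexed from 0):
row 0: (1,0) (2,3) (0,1) (3,2)
row 1: (0,1) (3,2) (1,0) (2,3)
row 2: (3,2) (0,1) (2,3) (1,0)
row 3: (2,3) (1,0) (3,2) (0,1)
Orthogonality requires all 16 pairs distinct.
But the pair (0,1) repeats: cell (0,2) has L1 = 0, L2 = 1, and cell (1,0) has L1 = 0, L2 = 1.
A repeated pair means some other pair never occurs (only 4 distinct pairs out of 16), so the squares are not orthogonal.
Conclusion: NO.

NO


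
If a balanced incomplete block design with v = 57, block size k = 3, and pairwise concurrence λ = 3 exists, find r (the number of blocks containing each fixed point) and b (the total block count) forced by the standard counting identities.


Any 2-(v, k, λ) BIBD satisfies two necessary conditions:
  (i)  Each point sits in r blocks, and counting incidences through any fixed point gives r(k − 1) = λ(v − 1), so r = λ(v − 1)/(k − 1).
  (ii) Total incidences bk = vr, so b = vr/k.
Step 1: r = λ(v − 1)/(k − 1) = 3·(57 − 1)/(3 − 1) = 3·56/2 = 168/2 = 84.
Step 2: b = vr/k = 57·84/3 = 4788/3 = 1596.
Check integrality: r = 84 ∈ Z ✓, b = 1596 ∈ Z ✓.
(These identities are necessary conditions: they determine r and b for any design with these parameters, but do not by themselves prove that one exists.)

r = 84, b = 1596.


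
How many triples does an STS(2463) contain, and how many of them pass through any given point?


An STS(v) is a 2-(v, 3, 1) BIBD: block size k = 3, λ = 1.
Replication: r(k − 1) = λ(v − 1) ⇒ r·2 = 2463 − 1 = 2462 ⇒ r = 1231.
Block count: b = v(v − 1)/6 = 2463·2462/6 = 6063906/6 = 1010651.
(Check via bk = vr: 1010651·3 = 3031953 = 2463·1231 = 3031953 ✓.)

r = 1231, b = 1010651.


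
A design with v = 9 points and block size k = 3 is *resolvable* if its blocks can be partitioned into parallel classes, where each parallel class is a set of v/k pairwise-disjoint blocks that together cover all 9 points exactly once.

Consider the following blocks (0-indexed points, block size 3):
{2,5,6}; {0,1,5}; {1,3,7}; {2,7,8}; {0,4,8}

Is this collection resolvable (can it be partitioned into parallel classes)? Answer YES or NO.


v = 9, block size k = 3, number of blocks = 5.
For resolvability, blocks must partition into parallel classes of size v/k = 3.
Total blocks must therefore be a multiple of 3: 5 = 3·1 + 2 ⇒ not divisible ✗.
Resolvable? NO.

NO


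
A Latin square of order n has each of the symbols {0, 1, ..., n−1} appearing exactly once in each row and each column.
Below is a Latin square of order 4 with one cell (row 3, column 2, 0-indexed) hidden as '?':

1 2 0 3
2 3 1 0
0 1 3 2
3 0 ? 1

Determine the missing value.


Row 3 contains symbols [0, 1, 3] — missing [2].
Column 2 contains symbols [0, 1, 3] — missing [2].
The missing symbol must appear in both missing sets; intersection = [2].
Therefore the hidden value is 2.

Missing value = 2.


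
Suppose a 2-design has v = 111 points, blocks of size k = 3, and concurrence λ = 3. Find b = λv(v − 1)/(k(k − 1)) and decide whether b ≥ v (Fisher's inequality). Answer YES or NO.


r = λ(v − 1)/(k − 1) = 3·110/2 = 165.
b = vr/k = 111·165/3 = 6105.
Fisher's inequality: b ≥ v ⇔ 6105 ≥ 111? YES.

YES


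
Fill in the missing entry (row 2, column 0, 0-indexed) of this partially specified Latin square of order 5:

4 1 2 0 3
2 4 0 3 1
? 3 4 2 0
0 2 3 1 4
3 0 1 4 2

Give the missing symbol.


Row 2 contains symbols [0, 2, 3, 4] — missing [1].
Column 0 contains symbols [0, 2, 3, 4] — missing [1].
The missing symbol must appear in both missing sets; intersection = [1].
Therefore the hidden value is 1.

Missing value = 1.


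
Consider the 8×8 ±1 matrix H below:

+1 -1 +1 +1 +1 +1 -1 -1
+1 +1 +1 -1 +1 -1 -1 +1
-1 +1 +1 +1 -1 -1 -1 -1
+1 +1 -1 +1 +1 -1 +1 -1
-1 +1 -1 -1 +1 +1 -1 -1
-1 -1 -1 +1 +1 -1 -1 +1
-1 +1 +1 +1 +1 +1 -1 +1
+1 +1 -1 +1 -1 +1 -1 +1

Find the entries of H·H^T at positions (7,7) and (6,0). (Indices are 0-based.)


Row 0 of H: [1, -1, 1, 1, 1, 1, -1, -1].
Row 6 of H: [-1, 1, 1, 1, 1, 1, -1, 1].
Row 7 of H: [1, 1, -1, 1, -1, 1, -1, 1].
(H·H^T)[7][7] = Σ_j H[7][j]·H[7][j] = (1)² + (1)² + (-1)² + (1)² + (-1)² + (1)² + (-1)² + (1)² = 1 + 1 + 1 + 1 + 1 + 1 + 1 + 1 = 8.
(H·H^T)[6][0] = Σ_j H[6][j]·H[0][j] = (-1)·(1) + (1)·(-1) + (1)·(1) + (1)·(1) + (1)·(1) + (1)·(1) + (-1)·(-1) + (1)·(-1) = -1 + -1 + 1 + 1 + 1 + 1 + 1 + -1 = 2.
Rows 6 and 0 are not orthogonal (dot product = 2 ≠ 0), so H is not a Hadamard matrix.

(7,7) entry = 8; (6,0) entry = 2.


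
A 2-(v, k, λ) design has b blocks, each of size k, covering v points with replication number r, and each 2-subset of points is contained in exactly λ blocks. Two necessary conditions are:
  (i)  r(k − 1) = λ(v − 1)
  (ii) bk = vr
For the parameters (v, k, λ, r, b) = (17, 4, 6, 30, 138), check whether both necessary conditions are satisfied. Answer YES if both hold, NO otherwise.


Condition (i): r(k − 1) = 30·3 = 90; λ(v − 1) = 6·16 = 96. Match? NO.
Condition (ii): bk = 138·4 = 552; vr = 17·30 = 510. Match? NO.
Both conditions hold? NO.

NO


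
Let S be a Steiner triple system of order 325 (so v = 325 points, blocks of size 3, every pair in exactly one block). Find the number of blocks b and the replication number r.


An STS(v) is a 2-(v, 3, 1) BIBD: block size k = 3, λ = 1.
Replication: r(k − 1) = λ(v − 1) ⇒ r·2 = 325 − 1 = 324 ⇒ r = 162.
Block count: b = v(v − 1)/6 = 325·324/6 = 105300/6 = 17550.
(Check via bk = vr: 17550·3 = 52650 = 325·162 = 52650 ✓.)

r = 162, b = 17550.


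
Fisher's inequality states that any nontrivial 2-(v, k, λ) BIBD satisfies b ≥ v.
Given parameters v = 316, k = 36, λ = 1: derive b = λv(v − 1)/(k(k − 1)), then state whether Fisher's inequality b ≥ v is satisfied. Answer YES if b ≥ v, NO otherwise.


b = λv(v − 1)/(k(k − 1)) = 1·316·315/(36·35) = 99540/1260 = 79.
Compare with v = 316: b < v, so Fisher's inequality fails.

NO


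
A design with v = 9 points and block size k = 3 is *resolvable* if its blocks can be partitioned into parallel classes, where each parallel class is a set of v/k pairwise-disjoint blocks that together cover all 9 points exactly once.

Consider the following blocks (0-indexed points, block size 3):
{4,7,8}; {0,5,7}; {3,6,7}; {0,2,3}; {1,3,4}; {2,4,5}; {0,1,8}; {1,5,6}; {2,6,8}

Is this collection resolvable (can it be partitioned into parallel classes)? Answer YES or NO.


v = 9, block size k = 3, number of blocks = 9.
For resolvability, blocks must partition into parallel classes of size v/k = 3.
Total blocks must therefore be a multiple of 3: 9 = 3·3 + 0 ⇒ divisible ✓.
Greedy packing gives 3 candidate class(es). Each should be a full parallel class (size 3, covers all 9 points).
  Class 1 (3 blocks): {4,7,8}; {0,2,3}; {1,5,6}. Points covered: [0, 1, 2, 3, 4, 5, 6, 7, 8].
  Class 2 (3 blocks): {0,5,7}; {1,3,4}; {2,6,8}. Points covered: [0, 1, 2, 3, 4, 5, 6, 7, 8].
  Class 3 (3 blocks): {3,6,7}; {2,4,5}; {0,1,8}. Points covered: [0, 1, 2, 3, 4, 5, 6, 7, 8].
All classes full (size 3)? YES. All classes cover every point? YES.
Resolvable? YES.

YES


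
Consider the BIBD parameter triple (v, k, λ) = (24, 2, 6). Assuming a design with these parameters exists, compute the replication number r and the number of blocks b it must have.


Any 2-(v, k, λ) BIBD satisfies two necessary conditions:
  (i)  Each point sits in r blocks, and counting incidences through any fixed point gives r(k − 1) = λ(v − 1), so r = λ(v − 1)/(k − 1).
  (ii) Total incidences bk = vr, so b = vr/k.
Step 1: r = λ(v − 1)/(k − 1) = 6·(24 − 1)/(2 − 1) = 6·23/1 = 138/1 = 138.
Step 2: b = vr/k = 24·138/2 = 3312/2 = 1656.
Check integrality: r = 138 ∈ Z ✓, b = 1656 ∈ Z ✓.
(These identities are necessary conditions: they determine r and b for any design with these parameters, but do not by themselves prove that one exists.)

r = 138, b = 1656.


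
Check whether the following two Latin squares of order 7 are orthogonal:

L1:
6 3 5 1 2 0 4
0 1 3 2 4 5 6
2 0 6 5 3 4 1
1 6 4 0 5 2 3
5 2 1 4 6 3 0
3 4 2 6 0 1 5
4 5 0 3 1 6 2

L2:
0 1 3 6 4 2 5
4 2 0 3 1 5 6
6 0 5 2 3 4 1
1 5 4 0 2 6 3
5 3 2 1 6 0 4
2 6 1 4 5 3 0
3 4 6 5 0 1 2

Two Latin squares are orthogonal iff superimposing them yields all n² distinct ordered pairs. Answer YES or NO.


Form the n² = 49 superimposed pairs (L1[i][j], L2[i][j]), row by row (rows and columns indexed from 0):
row 0: (6,0) (3,1) (5,3) (1,6) (2,4) (0,2) (4,5)
row 1: (0,4) (1,2) (3,0) (2,3) (4,1) (5,5) (6,6)
row 2: (2,6) (0,0) (6,5) (5,2) (3,3) (4,4) (1,1)
row 3: (1,1) (6,5) (4,4) (0,0) (5,2) (2,6) (3,3)
row 4: (5,5) (2,3) (1,2) (4,1) (6,6) (3,0) (0,4)
row 5: (3,2) (4,6) (2,1) (6,4) (0,5) (1,3) (5,0)
row 6: (4,3) (5,4) (0,6) (3,5) (1,0) (6,1) (2,2)
Orthogonality requires all 49 pairs distinct.
But the pair (1,1) repeats: cell (2,6) has L1 = 1, L2 = 1, and cell (3,0) has L1 = 1, L2 = 1.
A repeated pair means some other pair never occurs (only 35 distinct pairs out of 49), so the squares are not orthogonal.
Conclusion: NO.

NO


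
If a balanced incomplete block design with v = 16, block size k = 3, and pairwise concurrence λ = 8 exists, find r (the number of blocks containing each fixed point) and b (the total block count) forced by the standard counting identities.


Any 2-(v, k, λ) BIBD satisfies two necessary conditions:
  (i)  Each point sits in r blocks, and counting incidences through any fixed point gives r(k − 1) = λ(v − 1), so r = λ(v − 1)/(k − 1).
  (ii) Total incidences bk = vr, so b = vr/k.
Step 1: r = λ(v − 1)/(k − 1) = 8·(16 − 1)/(3 − 1) = 8·15/2 = 120/2 = 60.
Step 2: b = vr/k = 16·60/3 = 960/3 = 320.
Check integrality: r = 60 ∈ Z ✓, b = 320 ∈ Z ✓.
(These identities are necessary conditions: they determine r and b for any design with these parameters, but do not by themselves prove that one exists.)

r = 60, b = 320.


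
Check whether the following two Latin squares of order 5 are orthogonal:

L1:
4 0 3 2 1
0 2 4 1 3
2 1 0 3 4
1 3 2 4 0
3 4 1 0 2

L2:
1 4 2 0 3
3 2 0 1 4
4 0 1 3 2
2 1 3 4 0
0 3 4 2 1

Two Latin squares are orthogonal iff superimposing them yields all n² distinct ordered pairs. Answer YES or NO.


Form the n² = 25 superimposed pairs (L1[i][j], L2[i][j]), row by row (rows and columns indexed from 0):
row 0: (4,1) (0,4) (3,2) (2,0) (1,3)
row 1: (0,3) (2,2) (4,0) (1,1) (3,4)
row 2: (2,4) (1,0) (0,1) (3,3) (4,2)
row 3: (1,2) (3,1) (2,3) (4,4) (0,0)
row 4: (3,0) (4,3) (1,4) (0,2) (2,1)
Orthogonality requires all 25 pairs distinct.
Check by first coordinate: for each symbol s of L1, list the L2 entries in the n cells where L1 = s; they must all differ.
  L1 = 0: L2 entries (in reading order) 4, 3, 1, 0, 2 — all 5 distinct ✓
  L1 = 1: L2 entries (in reading order) 3, 1, 0, 2, 4 — all 5 distinct ✓
  L1 = 2: L2 entries (in reading order) 0, 2, 4, 3, 1 — all 5 distinct ✓
  L1 = 3: L2 entries (in reading order) 2, 4, 3, 1, 0 — all 5 distinct ✓
  L1 = 4: L2 entries (in reading order) 1, 0, 2, 4, 3 — all 5 distinct ✓
Every symbol of L1 meets every symbol of L2 exactly once, so all 25 pairs are distinct (25 of 25).
Conclusion: YES.

YES


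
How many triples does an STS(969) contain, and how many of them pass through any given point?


An STS(v) is a 2-(v, 3, 1) BIBD: block size k = 3, λ = 1.
Replication: r(k − 1) = λ(v − 1) ⇒ r·2 = 969 − 1 = 968 ⇒ r = 484.
Block count: b = v(v − 1)/6 = 969·968/6 = 937992/6 = 156332.
(Check via bk = vr: 156332·3 = 468996 = 969·484 = 468996 ✓.)

r = 484, b = 156332.


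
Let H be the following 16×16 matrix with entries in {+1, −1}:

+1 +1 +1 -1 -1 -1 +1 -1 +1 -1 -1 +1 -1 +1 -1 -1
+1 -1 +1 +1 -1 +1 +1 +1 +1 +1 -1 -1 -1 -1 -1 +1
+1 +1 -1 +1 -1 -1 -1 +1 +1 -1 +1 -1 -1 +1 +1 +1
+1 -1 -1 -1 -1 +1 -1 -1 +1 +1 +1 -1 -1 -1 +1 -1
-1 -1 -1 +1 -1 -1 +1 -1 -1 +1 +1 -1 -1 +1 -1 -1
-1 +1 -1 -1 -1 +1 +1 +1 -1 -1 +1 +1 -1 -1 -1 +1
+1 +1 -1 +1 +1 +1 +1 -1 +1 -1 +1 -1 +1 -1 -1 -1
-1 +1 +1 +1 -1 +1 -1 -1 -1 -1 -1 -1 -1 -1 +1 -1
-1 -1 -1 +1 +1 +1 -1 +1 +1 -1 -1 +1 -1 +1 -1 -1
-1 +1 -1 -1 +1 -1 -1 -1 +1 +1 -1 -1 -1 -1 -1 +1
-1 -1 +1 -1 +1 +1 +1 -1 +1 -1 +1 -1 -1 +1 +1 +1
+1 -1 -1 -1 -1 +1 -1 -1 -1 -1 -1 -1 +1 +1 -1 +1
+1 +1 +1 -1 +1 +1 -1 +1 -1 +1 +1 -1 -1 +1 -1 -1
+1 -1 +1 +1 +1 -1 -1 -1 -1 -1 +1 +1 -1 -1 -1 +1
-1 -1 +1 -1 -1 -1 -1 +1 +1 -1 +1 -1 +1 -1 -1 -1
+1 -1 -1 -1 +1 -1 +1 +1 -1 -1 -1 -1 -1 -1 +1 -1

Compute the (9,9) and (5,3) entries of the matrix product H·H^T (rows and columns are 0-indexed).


Row 3 of H: [1, -1, -1, -1, -1, 1, -1, -1, 1, 1, 1, -1, -1, -1, 1, -1].
Row 5 of H: [-1, 1, -1, -1, -1, 1, 1, 1, -1, -1, 1, 1, -1, -1, -1, 1].
Row 9 of H: [-1, 1, -1, -1, 1, -1, -1, -1, 1, 1, -1, -1, -1, -1, -1, 1].
(H·H^T)[9][9] = Σ_j H[9][j]·H[9][j] = (-1)² + (1)² + (-1)² + (-1)² + (1)² + (-1)² + (-1)² + (-1)² + (1)² + (1)² + (-1)² + (-1)² + (-1)² + (-1)² + (-1)² + (1)² = 1 + 1 + 1 + 1 + 1 + 1 + 1 + 1 + 1 + 1 + 1 + 1 + 1 + 1 + 1 + 1 = 16.
(H·H^T)[5][3] = Σ_j H[5][j]·H[3][j] = (-1)·(1) + (1)·(-1) + (-1)·(-1) + (-1)·(-1) + (-1)·(-1) + (1)·(1) + (1)·(-1) + (1)·(-1) + (-1)·(1) + (-1)·(1) + (1)·(1) + (1)·(-1) + (-1)·(-1) + (-1)·(-1) + (-1)·(1) + (1)·(-1) = -1 + -1 + 1 + 1 + 1 + 1 + -1 + -1 + -1 + -1 + 1 + -1 + 1 + 1 + -1 + -1 = -2.
Rows 5 and 3 are not orthogonal (dot product = -2 ≠ 0), so H is not a Hadamard matrix.

(9,9) entry = 16; (5,3) entry = -2.


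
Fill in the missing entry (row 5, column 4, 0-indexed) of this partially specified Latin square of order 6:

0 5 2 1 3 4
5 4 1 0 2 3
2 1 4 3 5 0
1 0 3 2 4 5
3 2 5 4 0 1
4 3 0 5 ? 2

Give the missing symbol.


Row 5 contains symbols [0, 2, 3, 4, 5] — missing [1].
Column 4 contains symbols [0, 2, 3, 4, 5] — missing [1].
The missing symbol must appear in both missing sets; intersection = [1].
Therefore the hidden value is 1.

Missing value = 1.


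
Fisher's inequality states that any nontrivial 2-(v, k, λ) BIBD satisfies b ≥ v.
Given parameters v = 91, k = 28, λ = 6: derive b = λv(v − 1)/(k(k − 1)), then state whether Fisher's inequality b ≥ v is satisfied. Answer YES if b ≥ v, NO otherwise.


b = λv(v − 1)/(k(k − 1)) = 6·91·90/(28·27) = 49140/756 = 65.
Compare with v = 91: b < v, so Fisher's inequality fails.

NO


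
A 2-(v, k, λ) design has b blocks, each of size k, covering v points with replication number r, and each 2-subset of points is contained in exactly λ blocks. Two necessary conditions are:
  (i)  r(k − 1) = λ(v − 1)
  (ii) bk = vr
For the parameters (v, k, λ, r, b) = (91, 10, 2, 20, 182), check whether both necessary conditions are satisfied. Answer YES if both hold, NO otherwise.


Condition (i): r(k − 1) = 20·9 = 180; λ(v − 1) = 2·90 = 180. Match? YES.
Condition (ii): bk = 182·10 = 1820; vr = 91·20 = 1820. Match? YES.
Both conditions hold? YES.

YES


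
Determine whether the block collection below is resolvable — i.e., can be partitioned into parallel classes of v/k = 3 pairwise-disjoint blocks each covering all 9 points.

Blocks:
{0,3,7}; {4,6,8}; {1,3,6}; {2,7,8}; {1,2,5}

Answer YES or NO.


v = 9, block size k = 3, number of blocks = 5.
For resolvability, blocks must partition into parallel classes of size v/k = 3.
Total blocks must therefore be a multiple of 3: 5 = 3·1 + 2 ⇒ not divisible ✗.
Resolvable? NO.

NO


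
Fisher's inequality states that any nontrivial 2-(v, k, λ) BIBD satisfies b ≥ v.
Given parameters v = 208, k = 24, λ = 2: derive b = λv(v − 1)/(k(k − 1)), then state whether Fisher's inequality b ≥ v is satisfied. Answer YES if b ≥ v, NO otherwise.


b = λv(v − 1)/(k(k − 1)) = 2·208·207/(24·23) = 86112/552 = 156.
Compare with v = 208: b < v, so Fisher's inequality fails.

NO


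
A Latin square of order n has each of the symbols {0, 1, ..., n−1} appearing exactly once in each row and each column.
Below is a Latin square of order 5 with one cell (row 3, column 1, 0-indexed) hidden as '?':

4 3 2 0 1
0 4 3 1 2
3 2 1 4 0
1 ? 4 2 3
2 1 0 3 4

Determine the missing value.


Row 3 contains symbols [1, 2, 3, 4] — missing [0].
Column 1 contains symbols [1, 2, 3, 4] — missing [0].
The missing symbol must appear in both missing sets; intersection = [0].
Therefore the hidden value is 0.

Missing value = 0.


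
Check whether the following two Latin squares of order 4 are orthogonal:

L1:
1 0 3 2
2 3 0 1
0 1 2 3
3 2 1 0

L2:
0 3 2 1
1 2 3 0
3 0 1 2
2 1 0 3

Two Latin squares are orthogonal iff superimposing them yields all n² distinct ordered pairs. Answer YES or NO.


Form the n² = 16 superimposed pairs (L1[i][j], L2[i][j]), row by row (rows and columns indexed from 0):
row 0: (1,0) (0,3) (3,2) (2,1)
row 1: (2,1) (3,2) (0,3) (1,0)
row 2: (0,3) (1,0) (2,1) (3,2)
row 3: (3,2) (2,1) (1,0) (0,3)
Orthogonality requires all 16 pairs distinct.
But the pair (2,1) repeats: cell (0,3) has L1 = 2, L2 = 1, and cell (1,0) has L1 = 2, L2 = 1.
A repeated pair means some other pair never occurs (only 4 distinct pairs out of 16), so the squares are not orthogonal.
Conclusion: NO.

NO


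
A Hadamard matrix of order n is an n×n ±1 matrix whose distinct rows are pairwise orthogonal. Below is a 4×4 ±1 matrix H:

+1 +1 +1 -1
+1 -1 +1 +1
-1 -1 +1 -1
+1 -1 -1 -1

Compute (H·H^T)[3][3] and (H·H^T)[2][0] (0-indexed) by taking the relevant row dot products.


Row 0 of H: [1, 1, 1, -1].
Row 2 of H: [-1, -1, 1, -1].
Row 3 of H: [1, -1, -1, -1].
(H·H^T)[3][3] = Σ_j H[3][j]·H[3][j] = (1)² + (-1)² + (-1)² + (-1)² = 1 + 1 + 1 + 1 = 4.
(H·H^T)[2][0] = Σ_j H[2][j]·H[0][j] = (-1)·(1) + (-1)·(1) + (1)·(1) + (-1)·(-1) = -1 + -1 + 1 + 1 = 0.
So rows 2 and 0 are orthogonal; the diagonal entry equals n = 4.

(3,3) entry = 4; (2,0) entry = 0.


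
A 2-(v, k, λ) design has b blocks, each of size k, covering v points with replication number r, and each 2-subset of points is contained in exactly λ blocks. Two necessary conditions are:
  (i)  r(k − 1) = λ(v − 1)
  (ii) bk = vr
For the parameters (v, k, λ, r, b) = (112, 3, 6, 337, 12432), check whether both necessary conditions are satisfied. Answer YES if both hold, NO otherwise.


Condition (i): r(k − 1) = 337·2 = 674; λ(v − 1) = 6·111 = 666. Match? NO.
Condition (ii): bk = 12432·3 = 37296; vr = 112·337 = 37744. Match? NO.
Both conditions hold? NO.

NO


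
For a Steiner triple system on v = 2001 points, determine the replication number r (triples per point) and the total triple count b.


An STS(v) is a 2-(v, 3, 1) BIBD: block size k = 3, λ = 1.
Replication: r(k − 1) = λ(v − 1) ⇒ r·2 = 2001 − 1 = 2000 ⇒ r = 1000.
Block count: b = v(v − 1)/6 = 2001·2000/6 = 4002000/6 = 667000.
(Check via bk = vr: 667000·3 = 2001000 = 2001·1000 = 2001000 ✓.)

r = 1000, b = 667000.


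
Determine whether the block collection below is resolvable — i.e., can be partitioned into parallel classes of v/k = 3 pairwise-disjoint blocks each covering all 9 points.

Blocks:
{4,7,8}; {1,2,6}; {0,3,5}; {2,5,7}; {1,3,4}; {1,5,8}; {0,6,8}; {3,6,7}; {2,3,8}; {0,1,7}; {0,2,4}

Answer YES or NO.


v = 9, block size k = 3, number of blocks = 11.
For resolvability, blocks must partition into parallel classes of size v/k = 3.
Total blocks must therefore be a multiple of 3: 11 = 3·3 + 2 ⇒ not divisible ✗.
Resolvable? NO.

NO


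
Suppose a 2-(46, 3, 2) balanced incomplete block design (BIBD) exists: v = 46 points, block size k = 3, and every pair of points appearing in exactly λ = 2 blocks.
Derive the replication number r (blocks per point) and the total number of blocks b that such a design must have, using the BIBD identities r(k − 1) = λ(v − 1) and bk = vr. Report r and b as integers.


Any 2-(v, k, λ) BIBD satisfies two necessary conditions:
  (i)  Each point sits in r blocks, and counting incidences through any fixed point gives r(k − 1) = λ(v − 1), so r = λ(v − 1)/(k − 1).
  (ii) Total incidences bk = vr, so b = vr/k.
Step 1: r = λ(v − 1)/(k − 1) = 2·(46 − 1)/(3 − 1) = 2·45/2 = 90/2 = 45.
Step 2: b = vr/k = 46·45/3 = 2070/3 = 690.
Check integrality: r = 45 ∈ Z ✓, b = 690 ∈ Z ✓.
(These identities are necessary conditions: they determine r and b for any design with these parameters, but do not by themselves prove that one exists.)

r = 45, b = 690.


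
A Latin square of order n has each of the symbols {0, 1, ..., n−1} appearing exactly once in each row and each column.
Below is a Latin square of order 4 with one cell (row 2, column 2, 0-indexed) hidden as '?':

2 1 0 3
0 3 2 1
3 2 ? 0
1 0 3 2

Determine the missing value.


Row 2 contains symbols [0, 2, 3] — missing [1].
Column 2 contains symbols [0, 2, 3] — missing [1].
The missing symbol must appear in both missing sets; intersection = [1].
Therefore the hidden value is 1.

Missing value = 1.


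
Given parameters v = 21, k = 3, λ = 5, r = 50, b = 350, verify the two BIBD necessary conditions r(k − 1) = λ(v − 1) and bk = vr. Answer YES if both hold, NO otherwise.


Condition (i): r(k − 1) = 50·2 = 100; λ(v − 1) = 5·20 = 100. Match? YES.
Condition (ii): bk = 350·3 = 1050; vr = 21·50 = 1050. Match? YES.
Both conditions hold? YES.

YES


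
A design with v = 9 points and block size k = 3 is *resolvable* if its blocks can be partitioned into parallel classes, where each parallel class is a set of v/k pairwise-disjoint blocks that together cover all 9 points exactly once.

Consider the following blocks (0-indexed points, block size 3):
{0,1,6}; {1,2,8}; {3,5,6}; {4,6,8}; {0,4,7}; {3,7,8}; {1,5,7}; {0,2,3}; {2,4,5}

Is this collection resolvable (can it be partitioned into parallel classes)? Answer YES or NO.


v = 9, block size k = 3, number of blocks = 9.
For resolvability, blocks must partition into parallel classes of size v/k = 3.
Total blocks must therefore be a multiple of 3: 9 = 3·3 + 0 ⇒ divisible ✓.
Greedy packing gives 3 candidate class(es). Each should be a full parallel class (size 3, covers all 9 points).
  Class 1 (3 blocks): {0,1,6}; {3,7,8}; {2,4,5}. Points covered: [0, 1, 2, 3, 4, 5, 6, 7, 8].
  Class 2 (3 blocks): {1,2,8}; {3,5,6}; {0,4,7}. Points covered: [0, 1, 2, 3, 4, 5, 6, 7, 8].
  Class 3 (3 blocks): {4,6,8}; {1,5,7}; {0,2,3}. Points covered: [0, 1, 2, 3, 4, 5, 6, 7, 8].
All classes full (size 3)? YES. All classes cover every point? YES.
Resolvable? YES.

YES


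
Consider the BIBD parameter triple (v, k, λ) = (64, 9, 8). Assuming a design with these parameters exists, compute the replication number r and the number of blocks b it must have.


Any 2-(v, k, λ) BIBD satisfies two necessary conditions:
  (i)  Each point sits in r blocks, and counting incidences through any fixed point gives r(k − 1) = λ(v − 1), so r = λ(v − 1)/(k − 1).
  (ii) Total incidences bk = vr, so b = vr/k.
Step 1: r = λ(v − 1)/(k − 1) = 8·(64 − 1)/(9 − 1) = 8·63/8 = 504/8 = 63.
Step 2: b = vr/k = 64·63/9 = 4032/9 = 448.
Check integrality: r = 63 ∈ Z ✓, b = 448 ∈ Z ✓.
(These identities are necessary conditions: they determine r and b for any design with these parameters, but do not by themselves prove that one exists.)

r = 63, b = 448.


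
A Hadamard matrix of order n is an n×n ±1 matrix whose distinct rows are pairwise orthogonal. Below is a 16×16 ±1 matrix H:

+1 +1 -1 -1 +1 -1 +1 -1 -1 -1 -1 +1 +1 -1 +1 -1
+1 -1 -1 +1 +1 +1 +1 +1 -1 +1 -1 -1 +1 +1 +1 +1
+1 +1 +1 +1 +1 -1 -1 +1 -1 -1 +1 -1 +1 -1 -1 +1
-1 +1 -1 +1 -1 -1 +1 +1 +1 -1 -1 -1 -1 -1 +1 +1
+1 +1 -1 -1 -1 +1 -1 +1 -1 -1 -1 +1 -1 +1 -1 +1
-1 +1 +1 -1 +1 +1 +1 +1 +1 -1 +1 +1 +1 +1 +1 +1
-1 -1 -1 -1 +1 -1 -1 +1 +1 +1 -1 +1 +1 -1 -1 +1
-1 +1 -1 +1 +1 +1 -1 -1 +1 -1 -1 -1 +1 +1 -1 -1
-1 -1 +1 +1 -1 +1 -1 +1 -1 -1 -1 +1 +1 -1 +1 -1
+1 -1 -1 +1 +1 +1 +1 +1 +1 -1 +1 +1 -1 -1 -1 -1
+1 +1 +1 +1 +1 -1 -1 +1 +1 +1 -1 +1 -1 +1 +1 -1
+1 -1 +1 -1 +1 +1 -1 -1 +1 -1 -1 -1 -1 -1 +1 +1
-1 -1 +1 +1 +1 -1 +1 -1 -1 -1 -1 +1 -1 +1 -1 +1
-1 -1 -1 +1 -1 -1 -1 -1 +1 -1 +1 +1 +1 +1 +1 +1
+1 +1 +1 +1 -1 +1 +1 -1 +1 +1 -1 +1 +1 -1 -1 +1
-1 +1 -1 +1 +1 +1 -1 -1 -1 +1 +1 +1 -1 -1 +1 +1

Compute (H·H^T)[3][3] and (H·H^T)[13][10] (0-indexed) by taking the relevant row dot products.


Row 3 of H: [-1, 1, -1, 1, -1, -1, 1, 1, 1, -1, -1, -1, -1, -1, 1, 1].
Row 10 of H: [1, 1, 1, 1, 1, -1, -1, 1, 1, 1, -1, 1, -1, 1, 1, -1].
Row 13 of H: [-1, -1, -1, 1, -1, -1, -1, -1, 1, -1, 1, 1, 1, 1, 1, 1].
(H·H^T)[3][3] = Σ_j H[3][j]·H[3][j] = (-1)² + (1)² + (-1)² + (1)² + (-1)² + (-1)² + (1)² + (1)² + (1)² + (-1)² + (-1)² + (-1)² + (-1)² + (-1)² + (1)² + (1)² = 1 + 1 + 1 + 1 + 1 + 1 + 1 + 1 + 1 + 1 + 1 + 1 + 1 + 1 + 1 + 1 = 16.
(H·H^T)[13][10] = Σ_j H[13][j]·H[10][j] = (-1)·(1) + (-1)·(1) + (-1)·(1) + (1)·(1) + (-1)·(1) + (-1)·(-1) + (-1)·(-1) + (-1)·(1) + (1)·(1) + (-1)·(1) + (1)·(-1) + (1)·(1) + (1)·(-1) + (1)·(1) + (1)·(1) + (1)·(-1) = -1 + -1 + -1 + 1 + -1 + 1 + 1 + -1 + 1 + -1 + -1 + 1 + -1 + 1 + 1 + -1 = -2.
Rows 13 and 10 are not orthogonal (dot product = -2 ≠ 0), so H is not a Hadamard matrix.

(3,3) entry = 16; (13,10) entry = -2.
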